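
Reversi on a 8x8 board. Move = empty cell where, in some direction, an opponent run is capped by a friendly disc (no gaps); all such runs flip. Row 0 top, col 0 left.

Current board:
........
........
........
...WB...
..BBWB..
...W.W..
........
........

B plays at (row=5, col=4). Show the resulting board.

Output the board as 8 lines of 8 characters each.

Answer: ........
........
........
...WB...
..BBBB..
...WBW..
........
........

Derivation:
Place B at (5,4); scan 8 dirs for brackets.
Dir NW: first cell 'B' (not opp) -> no flip
Dir N: opp run (4,4) capped by B -> flip
Dir NE: first cell 'B' (not opp) -> no flip
Dir W: opp run (5,3), next='.' -> no flip
Dir E: opp run (5,5), next='.' -> no flip
Dir SW: first cell '.' (not opp) -> no flip
Dir S: first cell '.' (not opp) -> no flip
Dir SE: first cell '.' (not opp) -> no flip
All flips: (4,4)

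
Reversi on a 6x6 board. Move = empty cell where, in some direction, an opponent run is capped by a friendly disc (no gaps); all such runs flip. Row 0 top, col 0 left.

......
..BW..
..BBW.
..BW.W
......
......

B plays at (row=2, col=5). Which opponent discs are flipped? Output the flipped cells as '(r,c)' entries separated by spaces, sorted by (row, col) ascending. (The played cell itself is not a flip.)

Answer: (2,4)

Derivation:
Dir NW: first cell '.' (not opp) -> no flip
Dir N: first cell '.' (not opp) -> no flip
Dir NE: edge -> no flip
Dir W: opp run (2,4) capped by B -> flip
Dir E: edge -> no flip
Dir SW: first cell '.' (not opp) -> no flip
Dir S: opp run (3,5), next='.' -> no flip
Dir SE: edge -> no flip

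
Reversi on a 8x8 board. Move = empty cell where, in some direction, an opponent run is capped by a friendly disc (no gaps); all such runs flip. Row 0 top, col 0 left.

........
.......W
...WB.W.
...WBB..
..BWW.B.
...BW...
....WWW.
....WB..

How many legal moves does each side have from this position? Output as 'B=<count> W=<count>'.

-- B to move --
(0,6): no bracket -> illegal
(0,7): no bracket -> illegal
(1,2): flips 1 -> legal
(1,3): flips 3 -> legal
(1,4): no bracket -> illegal
(1,5): no bracket -> illegal
(1,6): no bracket -> illegal
(2,2): flips 1 -> legal
(2,5): no bracket -> illegal
(2,7): no bracket -> illegal
(3,2): flips 1 -> legal
(3,6): no bracket -> illegal
(3,7): no bracket -> illegal
(4,5): flips 2 -> legal
(5,2): flips 1 -> legal
(5,5): flips 2 -> legal
(5,6): no bracket -> illegal
(5,7): flips 1 -> legal
(6,3): no bracket -> illegal
(6,7): no bracket -> illegal
(7,3): flips 1 -> legal
(7,6): no bracket -> illegal
(7,7): no bracket -> illegal
B mobility = 9
-- W to move --
(1,3): no bracket -> illegal
(1,4): flips 2 -> legal
(1,5): flips 1 -> legal
(2,5): flips 2 -> legal
(3,1): flips 2 -> legal
(3,2): no bracket -> illegal
(3,6): flips 2 -> legal
(3,7): no bracket -> illegal
(4,1): flips 1 -> legal
(4,5): flips 1 -> legal
(4,7): no bracket -> illegal
(5,1): flips 1 -> legal
(5,2): flips 1 -> legal
(5,5): no bracket -> illegal
(5,6): no bracket -> illegal
(5,7): no bracket -> illegal
(6,2): flips 1 -> legal
(6,3): flips 1 -> legal
(7,6): flips 1 -> legal
W mobility = 12

Answer: B=9 W=12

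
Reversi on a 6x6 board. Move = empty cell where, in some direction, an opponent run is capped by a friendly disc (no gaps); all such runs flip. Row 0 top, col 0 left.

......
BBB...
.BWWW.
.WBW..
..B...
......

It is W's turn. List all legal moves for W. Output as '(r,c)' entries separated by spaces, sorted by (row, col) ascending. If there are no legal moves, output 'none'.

Answer: (0,0) (0,1) (0,2) (2,0) (4,1) (5,1) (5,2) (5,3)

Derivation:
(0,0): flips 1 -> legal
(0,1): flips 3 -> legal
(0,2): flips 1 -> legal
(0,3): no bracket -> illegal
(1,3): no bracket -> illegal
(2,0): flips 1 -> legal
(3,0): no bracket -> illegal
(4,1): flips 1 -> legal
(4,3): no bracket -> illegal
(5,1): flips 1 -> legal
(5,2): flips 2 -> legal
(5,3): flips 1 -> legal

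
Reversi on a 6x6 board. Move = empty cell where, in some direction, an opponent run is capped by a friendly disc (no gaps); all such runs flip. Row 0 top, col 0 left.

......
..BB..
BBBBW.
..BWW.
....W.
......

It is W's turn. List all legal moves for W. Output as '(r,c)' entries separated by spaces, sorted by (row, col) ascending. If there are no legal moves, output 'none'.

(0,1): flips 2 -> legal
(0,2): flips 1 -> legal
(0,3): flips 2 -> legal
(0,4): no bracket -> illegal
(1,0): no bracket -> illegal
(1,1): flips 1 -> legal
(1,4): no bracket -> illegal
(3,0): no bracket -> illegal
(3,1): flips 1 -> legal
(4,1): no bracket -> illegal
(4,2): no bracket -> illegal
(4,3): no bracket -> illegal

Answer: (0,1) (0,2) (0,3) (1,1) (3,1)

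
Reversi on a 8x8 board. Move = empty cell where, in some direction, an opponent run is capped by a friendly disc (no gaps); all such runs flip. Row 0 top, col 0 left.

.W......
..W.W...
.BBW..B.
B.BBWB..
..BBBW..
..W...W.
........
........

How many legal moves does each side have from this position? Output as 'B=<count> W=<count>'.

Answer: B=10 W=7

Derivation:
-- B to move --
(0,0): no bracket -> illegal
(0,2): flips 1 -> legal
(0,3): flips 1 -> legal
(0,4): no bracket -> illegal
(0,5): flips 2 -> legal
(1,0): no bracket -> illegal
(1,1): no bracket -> illegal
(1,3): flips 1 -> legal
(1,5): no bracket -> illegal
(2,4): flips 2 -> legal
(2,5): flips 1 -> legal
(3,6): no bracket -> illegal
(4,1): no bracket -> illegal
(4,6): flips 1 -> legal
(4,7): no bracket -> illegal
(5,1): no bracket -> illegal
(5,3): no bracket -> illegal
(5,4): no bracket -> illegal
(5,5): flips 1 -> legal
(5,7): no bracket -> illegal
(6,1): flips 1 -> legal
(6,2): flips 1 -> legal
(6,3): no bracket -> illegal
(6,5): no bracket -> illegal
(6,6): no bracket -> illegal
(6,7): no bracket -> illegal
B mobility = 10
-- W to move --
(1,0): no bracket -> illegal
(1,1): no bracket -> illegal
(1,3): no bracket -> illegal
(1,5): no bracket -> illegal
(1,6): no bracket -> illegal
(1,7): no bracket -> illegal
(2,0): flips 2 -> legal
(2,4): no bracket -> illegal
(2,5): flips 1 -> legal
(2,7): no bracket -> illegal
(3,1): flips 2 -> legal
(3,6): flips 1 -> legal
(3,7): no bracket -> illegal
(4,0): no bracket -> illegal
(4,1): flips 4 -> legal
(4,6): no bracket -> illegal
(5,1): no bracket -> illegal
(5,3): flips 2 -> legal
(5,4): flips 1 -> legal
(5,5): no bracket -> illegal
W mobility = 7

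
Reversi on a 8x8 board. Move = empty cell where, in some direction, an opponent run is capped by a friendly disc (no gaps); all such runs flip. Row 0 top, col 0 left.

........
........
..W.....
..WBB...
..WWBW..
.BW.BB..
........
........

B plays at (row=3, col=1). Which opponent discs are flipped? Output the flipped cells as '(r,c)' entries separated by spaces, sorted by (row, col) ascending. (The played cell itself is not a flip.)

Dir NW: first cell '.' (not opp) -> no flip
Dir N: first cell '.' (not opp) -> no flip
Dir NE: opp run (2,2), next='.' -> no flip
Dir W: first cell '.' (not opp) -> no flip
Dir E: opp run (3,2) capped by B -> flip
Dir SW: first cell '.' (not opp) -> no flip
Dir S: first cell '.' (not opp) -> no flip
Dir SE: opp run (4,2), next='.' -> no flip

Answer: (3,2)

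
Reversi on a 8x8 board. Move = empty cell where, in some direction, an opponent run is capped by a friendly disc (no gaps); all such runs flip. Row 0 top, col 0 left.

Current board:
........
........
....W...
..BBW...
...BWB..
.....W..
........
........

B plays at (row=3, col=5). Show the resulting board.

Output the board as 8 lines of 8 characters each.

Place B at (3,5); scan 8 dirs for brackets.
Dir NW: opp run (2,4), next='.' -> no flip
Dir N: first cell '.' (not opp) -> no flip
Dir NE: first cell '.' (not opp) -> no flip
Dir W: opp run (3,4) capped by B -> flip
Dir E: first cell '.' (not opp) -> no flip
Dir SW: opp run (4,4), next='.' -> no flip
Dir S: first cell 'B' (not opp) -> no flip
Dir SE: first cell '.' (not opp) -> no flip
All flips: (3,4)

Answer: ........
........
....W...
..BBBB..
...BWB..
.....W..
........
........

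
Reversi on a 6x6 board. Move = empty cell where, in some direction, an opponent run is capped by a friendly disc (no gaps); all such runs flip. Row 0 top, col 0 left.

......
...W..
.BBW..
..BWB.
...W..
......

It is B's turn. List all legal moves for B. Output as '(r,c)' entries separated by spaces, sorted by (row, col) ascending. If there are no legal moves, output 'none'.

Answer: (0,4) (1,2) (1,4) (2,4) (4,4) (5,2) (5,4)

Derivation:
(0,2): no bracket -> illegal
(0,3): no bracket -> illegal
(0,4): flips 1 -> legal
(1,2): flips 1 -> legal
(1,4): flips 1 -> legal
(2,4): flips 1 -> legal
(4,2): no bracket -> illegal
(4,4): flips 1 -> legal
(5,2): flips 1 -> legal
(5,3): no bracket -> illegal
(5,4): flips 1 -> legal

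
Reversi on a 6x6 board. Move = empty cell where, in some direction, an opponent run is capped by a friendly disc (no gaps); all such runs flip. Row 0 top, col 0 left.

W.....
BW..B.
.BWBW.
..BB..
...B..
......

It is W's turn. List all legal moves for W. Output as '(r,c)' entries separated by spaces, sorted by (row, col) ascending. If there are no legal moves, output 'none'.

Answer: (0,4) (2,0) (3,1) (4,2) (4,4)

Derivation:
(0,1): no bracket -> illegal
(0,3): no bracket -> illegal
(0,4): flips 1 -> legal
(0,5): no bracket -> illegal
(1,2): no bracket -> illegal
(1,3): no bracket -> illegal
(1,5): no bracket -> illegal
(2,0): flips 2 -> legal
(2,5): no bracket -> illegal
(3,0): no bracket -> illegal
(3,1): flips 1 -> legal
(3,4): no bracket -> illegal
(4,1): no bracket -> illegal
(4,2): flips 2 -> legal
(4,4): flips 1 -> legal
(5,2): no bracket -> illegal
(5,3): no bracket -> illegal
(5,4): no bracket -> illegal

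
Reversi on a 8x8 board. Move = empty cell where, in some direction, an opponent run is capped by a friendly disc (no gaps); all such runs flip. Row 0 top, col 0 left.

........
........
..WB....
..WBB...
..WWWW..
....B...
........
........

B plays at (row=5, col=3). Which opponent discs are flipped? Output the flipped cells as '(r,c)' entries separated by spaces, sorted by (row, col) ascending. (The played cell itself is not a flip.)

Dir NW: opp run (4,2), next='.' -> no flip
Dir N: opp run (4,3) capped by B -> flip
Dir NE: opp run (4,4), next='.' -> no flip
Dir W: first cell '.' (not opp) -> no flip
Dir E: first cell 'B' (not opp) -> no flip
Dir SW: first cell '.' (not opp) -> no flip
Dir S: first cell '.' (not opp) -> no flip
Dir SE: first cell '.' (not opp) -> no flip

Answer: (4,3)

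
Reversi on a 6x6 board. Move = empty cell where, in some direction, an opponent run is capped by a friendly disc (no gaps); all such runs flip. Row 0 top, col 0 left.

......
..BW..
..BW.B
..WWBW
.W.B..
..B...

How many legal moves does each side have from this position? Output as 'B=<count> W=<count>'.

-- B to move --
(0,2): no bracket -> illegal
(0,3): flips 3 -> legal
(0,4): flips 1 -> legal
(1,4): flips 1 -> legal
(2,1): flips 1 -> legal
(2,4): flips 1 -> legal
(3,0): flips 1 -> legal
(3,1): flips 2 -> legal
(4,0): no bracket -> illegal
(4,2): flips 1 -> legal
(4,4): flips 1 -> legal
(4,5): flips 1 -> legal
(5,0): no bracket -> illegal
(5,1): no bracket -> illegal
B mobility = 10
-- W to move --
(0,1): flips 1 -> legal
(0,2): flips 2 -> legal
(0,3): no bracket -> illegal
(1,1): flips 2 -> legal
(1,4): no bracket -> illegal
(1,5): flips 1 -> legal
(2,1): flips 1 -> legal
(2,4): no bracket -> illegal
(3,1): flips 1 -> legal
(4,2): no bracket -> illegal
(4,4): no bracket -> illegal
(4,5): flips 1 -> legal
(5,1): no bracket -> illegal
(5,3): flips 1 -> legal
(5,4): flips 1 -> legal
W mobility = 9

Answer: B=10 W=9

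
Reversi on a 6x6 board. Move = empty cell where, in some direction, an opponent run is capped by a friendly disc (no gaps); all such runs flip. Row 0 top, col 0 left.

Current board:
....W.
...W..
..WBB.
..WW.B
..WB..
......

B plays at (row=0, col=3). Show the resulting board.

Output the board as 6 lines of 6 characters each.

Answer: ...BW.
...B..
..WBB.
..WW.B
..WB..
......

Derivation:
Place B at (0,3); scan 8 dirs for brackets.
Dir NW: edge -> no flip
Dir N: edge -> no flip
Dir NE: edge -> no flip
Dir W: first cell '.' (not opp) -> no flip
Dir E: opp run (0,4), next='.' -> no flip
Dir SW: first cell '.' (not opp) -> no flip
Dir S: opp run (1,3) capped by B -> flip
Dir SE: first cell '.' (not opp) -> no flip
All flips: (1,3)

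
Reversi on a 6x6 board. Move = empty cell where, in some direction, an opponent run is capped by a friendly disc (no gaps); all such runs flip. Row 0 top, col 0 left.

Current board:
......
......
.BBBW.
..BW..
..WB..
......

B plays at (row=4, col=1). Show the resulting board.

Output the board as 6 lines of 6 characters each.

Answer: ......
......
.BBBW.
..BW..
.BBB..
......

Derivation:
Place B at (4,1); scan 8 dirs for brackets.
Dir NW: first cell '.' (not opp) -> no flip
Dir N: first cell '.' (not opp) -> no flip
Dir NE: first cell 'B' (not opp) -> no flip
Dir W: first cell '.' (not opp) -> no flip
Dir E: opp run (4,2) capped by B -> flip
Dir SW: first cell '.' (not opp) -> no flip
Dir S: first cell '.' (not opp) -> no flip
Dir SE: first cell '.' (not opp) -> no flip
All flips: (4,2)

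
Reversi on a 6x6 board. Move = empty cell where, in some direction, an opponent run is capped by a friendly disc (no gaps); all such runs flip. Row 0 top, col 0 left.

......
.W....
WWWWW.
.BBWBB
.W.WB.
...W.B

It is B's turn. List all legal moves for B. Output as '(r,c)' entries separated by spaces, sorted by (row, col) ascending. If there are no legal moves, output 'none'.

Answer: (0,0) (0,1) (1,0) (1,2) (1,3) (1,4) (4,2) (5,0) (5,1) (5,2) (5,4)

Derivation:
(0,0): flips 3 -> legal
(0,1): flips 2 -> legal
(0,2): no bracket -> illegal
(1,0): flips 1 -> legal
(1,2): flips 2 -> legal
(1,3): flips 2 -> legal
(1,4): flips 2 -> legal
(1,5): no bracket -> illegal
(2,5): no bracket -> illegal
(3,0): no bracket -> illegal
(4,0): no bracket -> illegal
(4,2): flips 1 -> legal
(5,0): flips 1 -> legal
(5,1): flips 1 -> legal
(5,2): flips 1 -> legal
(5,4): flips 1 -> legal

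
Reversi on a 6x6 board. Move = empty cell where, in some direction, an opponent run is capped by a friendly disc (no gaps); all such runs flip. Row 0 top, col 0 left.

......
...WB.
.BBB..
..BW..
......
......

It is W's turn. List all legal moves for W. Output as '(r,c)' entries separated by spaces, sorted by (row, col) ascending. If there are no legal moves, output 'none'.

Answer: (1,1) (1,5) (3,1)

Derivation:
(0,3): no bracket -> illegal
(0,4): no bracket -> illegal
(0,5): no bracket -> illegal
(1,0): no bracket -> illegal
(1,1): flips 1 -> legal
(1,2): no bracket -> illegal
(1,5): flips 1 -> legal
(2,0): no bracket -> illegal
(2,4): no bracket -> illegal
(2,5): no bracket -> illegal
(3,0): no bracket -> illegal
(3,1): flips 2 -> legal
(3,4): no bracket -> illegal
(4,1): no bracket -> illegal
(4,2): no bracket -> illegal
(4,3): no bracket -> illegal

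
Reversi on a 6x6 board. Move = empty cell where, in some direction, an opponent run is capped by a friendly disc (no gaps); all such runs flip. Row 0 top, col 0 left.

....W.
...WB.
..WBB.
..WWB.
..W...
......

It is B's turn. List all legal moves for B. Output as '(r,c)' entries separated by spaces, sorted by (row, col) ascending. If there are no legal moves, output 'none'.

Answer: (0,2) (0,3) (1,2) (2,1) (3,1) (4,1) (4,3) (5,1)

Derivation:
(0,2): flips 1 -> legal
(0,3): flips 1 -> legal
(0,5): no bracket -> illegal
(1,1): no bracket -> illegal
(1,2): flips 1 -> legal
(1,5): no bracket -> illegal
(2,1): flips 1 -> legal
(3,1): flips 2 -> legal
(4,1): flips 1 -> legal
(4,3): flips 1 -> legal
(4,4): no bracket -> illegal
(5,1): flips 2 -> legal
(5,2): no bracket -> illegal
(5,3): no bracket -> illegal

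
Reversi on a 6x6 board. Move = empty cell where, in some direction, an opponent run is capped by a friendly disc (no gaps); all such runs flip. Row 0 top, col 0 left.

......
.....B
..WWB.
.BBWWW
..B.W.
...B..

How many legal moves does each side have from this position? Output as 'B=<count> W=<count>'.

-- B to move --
(1,1): no bracket -> illegal
(1,2): flips 1 -> legal
(1,3): flips 1 -> legal
(1,4): flips 1 -> legal
(2,1): flips 2 -> legal
(2,5): no bracket -> illegal
(4,3): no bracket -> illegal
(4,5): no bracket -> illegal
(5,4): flips 2 -> legal
(5,5): no bracket -> illegal
B mobility = 5
-- W to move --
(0,4): no bracket -> illegal
(0,5): no bracket -> illegal
(1,3): flips 1 -> legal
(1,4): flips 1 -> legal
(2,0): no bracket -> illegal
(2,1): no bracket -> illegal
(2,5): flips 1 -> legal
(3,0): flips 2 -> legal
(4,0): flips 1 -> legal
(4,1): flips 1 -> legal
(4,3): no bracket -> illegal
(5,1): flips 1 -> legal
(5,2): flips 2 -> legal
(5,4): no bracket -> illegal
W mobility = 8

Answer: B=5 W=8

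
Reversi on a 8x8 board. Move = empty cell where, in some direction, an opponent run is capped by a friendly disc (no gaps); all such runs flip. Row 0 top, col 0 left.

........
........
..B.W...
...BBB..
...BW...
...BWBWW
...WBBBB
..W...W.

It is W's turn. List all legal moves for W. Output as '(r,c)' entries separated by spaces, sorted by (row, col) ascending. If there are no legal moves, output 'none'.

(1,1): flips 2 -> legal
(1,2): no bracket -> illegal
(1,3): no bracket -> illegal
(2,1): no bracket -> illegal
(2,3): flips 3 -> legal
(2,5): no bracket -> illegal
(2,6): flips 1 -> legal
(3,1): no bracket -> illegal
(3,2): flips 1 -> legal
(3,6): no bracket -> illegal
(4,2): flips 2 -> legal
(4,5): no bracket -> illegal
(4,6): flips 1 -> legal
(5,2): flips 1 -> legal
(6,2): flips 1 -> legal
(7,3): no bracket -> illegal
(7,4): flips 2 -> legal
(7,5): flips 1 -> legal
(7,7): flips 3 -> legal

Answer: (1,1) (2,3) (2,6) (3,2) (4,2) (4,6) (5,2) (6,2) (7,4) (7,5) (7,7)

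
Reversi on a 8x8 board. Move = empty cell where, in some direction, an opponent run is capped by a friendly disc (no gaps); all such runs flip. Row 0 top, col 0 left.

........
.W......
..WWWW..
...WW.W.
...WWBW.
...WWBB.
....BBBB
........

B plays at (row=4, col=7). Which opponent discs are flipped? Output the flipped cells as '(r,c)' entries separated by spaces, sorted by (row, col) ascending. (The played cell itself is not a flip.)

Dir NW: opp run (3,6) (2,5), next='.' -> no flip
Dir N: first cell '.' (not opp) -> no flip
Dir NE: edge -> no flip
Dir W: opp run (4,6) capped by B -> flip
Dir E: edge -> no flip
Dir SW: first cell 'B' (not opp) -> no flip
Dir S: first cell '.' (not opp) -> no flip
Dir SE: edge -> no flip

Answer: (4,6)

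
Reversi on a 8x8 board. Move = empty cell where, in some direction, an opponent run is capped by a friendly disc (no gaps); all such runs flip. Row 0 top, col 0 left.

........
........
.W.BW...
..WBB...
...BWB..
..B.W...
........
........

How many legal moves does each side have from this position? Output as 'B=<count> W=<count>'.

-- B to move --
(1,0): flips 2 -> legal
(1,1): no bracket -> illegal
(1,2): no bracket -> illegal
(1,3): no bracket -> illegal
(1,4): flips 1 -> legal
(1,5): flips 1 -> legal
(2,0): no bracket -> illegal
(2,2): no bracket -> illegal
(2,5): flips 1 -> legal
(3,0): no bracket -> illegal
(3,1): flips 1 -> legal
(3,5): no bracket -> illegal
(4,1): flips 1 -> legal
(4,2): no bracket -> illegal
(5,3): no bracket -> illegal
(5,5): flips 1 -> legal
(6,3): flips 1 -> legal
(6,4): flips 2 -> legal
(6,5): flips 1 -> legal
B mobility = 10
-- W to move --
(1,2): no bracket -> illegal
(1,3): no bracket -> illegal
(1,4): flips 1 -> legal
(2,2): flips 2 -> legal
(2,5): no bracket -> illegal
(3,5): flips 2 -> legal
(3,6): flips 1 -> legal
(4,1): no bracket -> illegal
(4,2): flips 2 -> legal
(4,6): flips 1 -> legal
(5,1): no bracket -> illegal
(5,3): no bracket -> illegal
(5,5): no bracket -> illegal
(5,6): no bracket -> illegal
(6,1): no bracket -> illegal
(6,2): no bracket -> illegal
(6,3): no bracket -> illegal
W mobility = 6

Answer: B=10 W=6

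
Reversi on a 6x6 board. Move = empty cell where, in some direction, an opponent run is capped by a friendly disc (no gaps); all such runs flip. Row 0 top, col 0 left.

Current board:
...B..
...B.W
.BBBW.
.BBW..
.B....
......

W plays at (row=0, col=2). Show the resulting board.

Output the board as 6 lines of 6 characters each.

Place W at (0,2); scan 8 dirs for brackets.
Dir NW: edge -> no flip
Dir N: edge -> no flip
Dir NE: edge -> no flip
Dir W: first cell '.' (not opp) -> no flip
Dir E: opp run (0,3), next='.' -> no flip
Dir SW: first cell '.' (not opp) -> no flip
Dir S: first cell '.' (not opp) -> no flip
Dir SE: opp run (1,3) capped by W -> flip
All flips: (1,3)

Answer: ..WB..
...W.W
.BBBW.
.BBW..
.B....
......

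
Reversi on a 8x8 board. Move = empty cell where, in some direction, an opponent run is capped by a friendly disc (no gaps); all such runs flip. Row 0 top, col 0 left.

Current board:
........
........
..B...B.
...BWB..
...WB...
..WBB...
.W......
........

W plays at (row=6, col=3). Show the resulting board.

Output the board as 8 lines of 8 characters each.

Place W at (6,3); scan 8 dirs for brackets.
Dir NW: first cell 'W' (not opp) -> no flip
Dir N: opp run (5,3) capped by W -> flip
Dir NE: opp run (5,4), next='.' -> no flip
Dir W: first cell '.' (not opp) -> no flip
Dir E: first cell '.' (not opp) -> no flip
Dir SW: first cell '.' (not opp) -> no flip
Dir S: first cell '.' (not opp) -> no flip
Dir SE: first cell '.' (not opp) -> no flip
All flips: (5,3)

Answer: ........
........
..B...B.
...BWB..
...WB...
..WWB...
.W.W....
........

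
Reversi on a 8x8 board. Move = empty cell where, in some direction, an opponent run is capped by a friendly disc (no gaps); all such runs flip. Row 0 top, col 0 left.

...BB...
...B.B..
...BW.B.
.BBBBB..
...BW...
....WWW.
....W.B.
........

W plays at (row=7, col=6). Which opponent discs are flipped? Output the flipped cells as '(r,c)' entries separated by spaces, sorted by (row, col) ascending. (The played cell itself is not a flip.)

Dir NW: first cell '.' (not opp) -> no flip
Dir N: opp run (6,6) capped by W -> flip
Dir NE: first cell '.' (not opp) -> no flip
Dir W: first cell '.' (not opp) -> no flip
Dir E: first cell '.' (not opp) -> no flip
Dir SW: edge -> no flip
Dir S: edge -> no flip
Dir SE: edge -> no flip

Answer: (6,6)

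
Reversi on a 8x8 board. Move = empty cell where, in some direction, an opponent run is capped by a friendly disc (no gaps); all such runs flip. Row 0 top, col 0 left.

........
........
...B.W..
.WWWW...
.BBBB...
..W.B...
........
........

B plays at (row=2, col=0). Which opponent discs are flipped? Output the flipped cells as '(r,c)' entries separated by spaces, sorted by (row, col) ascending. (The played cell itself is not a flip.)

Dir NW: edge -> no flip
Dir N: first cell '.' (not opp) -> no flip
Dir NE: first cell '.' (not opp) -> no flip
Dir W: edge -> no flip
Dir E: first cell '.' (not opp) -> no flip
Dir SW: edge -> no flip
Dir S: first cell '.' (not opp) -> no flip
Dir SE: opp run (3,1) capped by B -> flip

Answer: (3,1)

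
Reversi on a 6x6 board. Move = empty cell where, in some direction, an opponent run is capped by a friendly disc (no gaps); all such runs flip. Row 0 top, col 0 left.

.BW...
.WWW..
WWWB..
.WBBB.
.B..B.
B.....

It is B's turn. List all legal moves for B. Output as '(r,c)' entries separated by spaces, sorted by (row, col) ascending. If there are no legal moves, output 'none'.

Answer: (0,0) (0,3) (1,0) (3,0)

Derivation:
(0,0): flips 2 -> legal
(0,3): flips 2 -> legal
(0,4): no bracket -> illegal
(1,0): flips 1 -> legal
(1,4): no bracket -> illegal
(2,4): no bracket -> illegal
(3,0): flips 1 -> legal
(4,0): no bracket -> illegal
(4,2): no bracket -> illegal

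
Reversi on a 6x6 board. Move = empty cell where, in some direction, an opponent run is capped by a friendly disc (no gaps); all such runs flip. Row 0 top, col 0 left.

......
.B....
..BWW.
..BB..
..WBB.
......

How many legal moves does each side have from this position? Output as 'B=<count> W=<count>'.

-- B to move --
(1,2): no bracket -> illegal
(1,3): flips 1 -> legal
(1,4): flips 1 -> legal
(1,5): flips 1 -> legal
(2,5): flips 2 -> legal
(3,1): no bracket -> illegal
(3,4): no bracket -> illegal
(3,5): no bracket -> illegal
(4,1): flips 1 -> legal
(5,1): flips 1 -> legal
(5,2): flips 1 -> legal
(5,3): no bracket -> illegal
B mobility = 7
-- W to move --
(0,0): no bracket -> illegal
(0,1): no bracket -> illegal
(0,2): no bracket -> illegal
(1,0): no bracket -> illegal
(1,2): flips 2 -> legal
(1,3): no bracket -> illegal
(2,0): no bracket -> illegal
(2,1): flips 1 -> legal
(3,1): no bracket -> illegal
(3,4): no bracket -> illegal
(3,5): no bracket -> illegal
(4,1): flips 1 -> legal
(4,5): flips 2 -> legal
(5,2): no bracket -> illegal
(5,3): flips 2 -> legal
(5,4): no bracket -> illegal
(5,5): no bracket -> illegal
W mobility = 5

Answer: B=7 W=5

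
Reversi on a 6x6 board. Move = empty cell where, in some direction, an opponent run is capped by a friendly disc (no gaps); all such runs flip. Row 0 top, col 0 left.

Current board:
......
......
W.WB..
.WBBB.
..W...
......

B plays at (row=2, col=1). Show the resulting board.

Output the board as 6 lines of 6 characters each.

Place B at (2,1); scan 8 dirs for brackets.
Dir NW: first cell '.' (not opp) -> no flip
Dir N: first cell '.' (not opp) -> no flip
Dir NE: first cell '.' (not opp) -> no flip
Dir W: opp run (2,0), next=edge -> no flip
Dir E: opp run (2,2) capped by B -> flip
Dir SW: first cell '.' (not opp) -> no flip
Dir S: opp run (3,1), next='.' -> no flip
Dir SE: first cell 'B' (not opp) -> no flip
All flips: (2,2)

Answer: ......
......
WBBB..
.WBBB.
..W...
......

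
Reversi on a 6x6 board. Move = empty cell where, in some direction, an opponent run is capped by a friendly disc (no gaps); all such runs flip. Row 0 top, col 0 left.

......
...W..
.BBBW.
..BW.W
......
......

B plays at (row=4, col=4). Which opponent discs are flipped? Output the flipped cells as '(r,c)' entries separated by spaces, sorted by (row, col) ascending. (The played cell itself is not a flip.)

Dir NW: opp run (3,3) capped by B -> flip
Dir N: first cell '.' (not opp) -> no flip
Dir NE: opp run (3,5), next=edge -> no flip
Dir W: first cell '.' (not opp) -> no flip
Dir E: first cell '.' (not opp) -> no flip
Dir SW: first cell '.' (not opp) -> no flip
Dir S: first cell '.' (not opp) -> no flip
Dir SE: first cell '.' (not opp) -> no flip

Answer: (3,3)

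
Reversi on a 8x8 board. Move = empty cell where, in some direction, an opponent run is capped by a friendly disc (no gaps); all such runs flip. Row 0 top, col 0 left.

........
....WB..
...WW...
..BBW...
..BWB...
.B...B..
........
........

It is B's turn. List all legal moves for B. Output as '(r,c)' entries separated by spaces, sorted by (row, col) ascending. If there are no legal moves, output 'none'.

(0,3): no bracket -> illegal
(0,4): flips 3 -> legal
(0,5): flips 2 -> legal
(1,2): no bracket -> illegal
(1,3): flips 2 -> legal
(2,2): no bracket -> illegal
(2,5): no bracket -> illegal
(3,5): flips 1 -> legal
(4,5): no bracket -> illegal
(5,2): no bracket -> illegal
(5,3): flips 1 -> legal
(5,4): flips 1 -> legal

Answer: (0,4) (0,5) (1,3) (3,5) (5,3) (5,4)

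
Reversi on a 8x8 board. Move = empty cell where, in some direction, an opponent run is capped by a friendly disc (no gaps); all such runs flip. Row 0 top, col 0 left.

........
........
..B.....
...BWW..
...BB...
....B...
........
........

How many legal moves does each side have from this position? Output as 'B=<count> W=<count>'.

-- B to move --
(2,3): no bracket -> illegal
(2,4): flips 1 -> legal
(2,5): flips 1 -> legal
(2,6): flips 1 -> legal
(3,6): flips 2 -> legal
(4,5): no bracket -> illegal
(4,6): no bracket -> illegal
B mobility = 4
-- W to move --
(1,1): no bracket -> illegal
(1,2): no bracket -> illegal
(1,3): no bracket -> illegal
(2,1): no bracket -> illegal
(2,3): no bracket -> illegal
(2,4): no bracket -> illegal
(3,1): no bracket -> illegal
(3,2): flips 1 -> legal
(4,2): no bracket -> illegal
(4,5): no bracket -> illegal
(5,2): flips 1 -> legal
(5,3): flips 1 -> legal
(5,5): no bracket -> illegal
(6,3): no bracket -> illegal
(6,4): flips 2 -> legal
(6,5): no bracket -> illegal
W mobility = 4

Answer: B=4 W=4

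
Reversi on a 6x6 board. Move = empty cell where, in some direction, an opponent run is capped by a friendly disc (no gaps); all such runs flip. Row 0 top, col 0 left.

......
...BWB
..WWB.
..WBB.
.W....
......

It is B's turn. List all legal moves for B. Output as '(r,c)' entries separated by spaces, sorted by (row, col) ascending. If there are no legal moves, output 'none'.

(0,3): no bracket -> illegal
(0,4): flips 1 -> legal
(0,5): no bracket -> illegal
(1,1): flips 1 -> legal
(1,2): flips 1 -> legal
(2,1): flips 2 -> legal
(2,5): no bracket -> illegal
(3,0): no bracket -> illegal
(3,1): flips 2 -> legal
(4,0): no bracket -> illegal
(4,2): no bracket -> illegal
(4,3): no bracket -> illegal
(5,0): no bracket -> illegal
(5,1): no bracket -> illegal
(5,2): no bracket -> illegal

Answer: (0,4) (1,1) (1,2) (2,1) (3,1)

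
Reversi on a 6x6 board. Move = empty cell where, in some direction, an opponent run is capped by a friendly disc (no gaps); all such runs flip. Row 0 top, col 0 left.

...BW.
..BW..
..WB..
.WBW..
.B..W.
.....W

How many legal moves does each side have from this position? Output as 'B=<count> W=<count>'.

Answer: B=6 W=5

Derivation:
-- B to move --
(0,2): no bracket -> illegal
(0,5): flips 1 -> legal
(1,1): no bracket -> illegal
(1,4): flips 1 -> legal
(1,5): no bracket -> illegal
(2,0): no bracket -> illegal
(2,1): flips 2 -> legal
(2,4): no bracket -> illegal
(3,0): flips 1 -> legal
(3,4): flips 1 -> legal
(3,5): no bracket -> illegal
(4,0): no bracket -> illegal
(4,2): no bracket -> illegal
(4,3): flips 1 -> legal
(4,5): no bracket -> illegal
(5,3): no bracket -> illegal
(5,4): no bracket -> illegal
B mobility = 6
-- W to move --
(0,1): no bracket -> illegal
(0,2): flips 2 -> legal
(1,1): flips 1 -> legal
(1,4): no bracket -> illegal
(2,1): no bracket -> illegal
(2,4): flips 1 -> legal
(3,0): no bracket -> illegal
(3,4): no bracket -> illegal
(4,0): no bracket -> illegal
(4,2): flips 1 -> legal
(4,3): no bracket -> illegal
(5,0): no bracket -> illegal
(5,1): flips 1 -> legal
(5,2): no bracket -> illegal
W mobility = 5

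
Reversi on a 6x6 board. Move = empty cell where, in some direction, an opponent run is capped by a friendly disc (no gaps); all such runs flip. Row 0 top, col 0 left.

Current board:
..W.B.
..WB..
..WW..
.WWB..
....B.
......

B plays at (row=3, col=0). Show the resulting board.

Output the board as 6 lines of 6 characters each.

Answer: ..W.B.
..WB..
..WW..
BBBB..
....B.
......

Derivation:
Place B at (3,0); scan 8 dirs for brackets.
Dir NW: edge -> no flip
Dir N: first cell '.' (not opp) -> no flip
Dir NE: first cell '.' (not opp) -> no flip
Dir W: edge -> no flip
Dir E: opp run (3,1) (3,2) capped by B -> flip
Dir SW: edge -> no flip
Dir S: first cell '.' (not opp) -> no flip
Dir SE: first cell '.' (not opp) -> no flip
All flips: (3,1) (3,2)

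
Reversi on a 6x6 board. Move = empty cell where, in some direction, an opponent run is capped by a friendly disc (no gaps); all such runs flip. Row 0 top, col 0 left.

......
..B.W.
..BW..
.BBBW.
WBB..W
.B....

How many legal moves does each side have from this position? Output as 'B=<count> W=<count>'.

Answer: B=4 W=6

Derivation:
-- B to move --
(0,3): no bracket -> illegal
(0,4): no bracket -> illegal
(0,5): flips 2 -> legal
(1,3): flips 1 -> legal
(1,5): no bracket -> illegal
(2,4): flips 1 -> legal
(2,5): no bracket -> illegal
(3,0): no bracket -> illegal
(3,5): flips 1 -> legal
(4,3): no bracket -> illegal
(4,4): no bracket -> illegal
(5,0): no bracket -> illegal
(5,4): no bracket -> illegal
(5,5): no bracket -> illegal
B mobility = 4
-- W to move --
(0,1): flips 1 -> legal
(0,2): no bracket -> illegal
(0,3): no bracket -> illegal
(1,1): no bracket -> illegal
(1,3): flips 2 -> legal
(2,0): no bracket -> illegal
(2,1): flips 1 -> legal
(2,4): no bracket -> illegal
(3,0): flips 3 -> legal
(4,3): flips 3 -> legal
(4,4): no bracket -> illegal
(5,0): flips 2 -> legal
(5,2): no bracket -> illegal
(5,3): no bracket -> illegal
W mobility = 6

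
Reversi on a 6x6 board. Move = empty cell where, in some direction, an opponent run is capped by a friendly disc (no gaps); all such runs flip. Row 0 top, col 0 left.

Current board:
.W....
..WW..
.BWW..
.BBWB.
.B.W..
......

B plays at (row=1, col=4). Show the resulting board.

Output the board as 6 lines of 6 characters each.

Answer: .W....
..WWB.
.BWB..
.BBWB.
.B.W..
......

Derivation:
Place B at (1,4); scan 8 dirs for brackets.
Dir NW: first cell '.' (not opp) -> no flip
Dir N: first cell '.' (not opp) -> no flip
Dir NE: first cell '.' (not opp) -> no flip
Dir W: opp run (1,3) (1,2), next='.' -> no flip
Dir E: first cell '.' (not opp) -> no flip
Dir SW: opp run (2,3) capped by B -> flip
Dir S: first cell '.' (not opp) -> no flip
Dir SE: first cell '.' (not opp) -> no flip
All flips: (2,3)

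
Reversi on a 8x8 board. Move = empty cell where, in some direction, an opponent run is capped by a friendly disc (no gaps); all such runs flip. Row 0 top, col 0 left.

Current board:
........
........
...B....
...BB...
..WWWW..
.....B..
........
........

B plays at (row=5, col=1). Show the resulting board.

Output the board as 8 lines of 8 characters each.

Answer: ........
........
...B....
...BB...
..BWWW..
.B...B..
........
........

Derivation:
Place B at (5,1); scan 8 dirs for brackets.
Dir NW: first cell '.' (not opp) -> no flip
Dir N: first cell '.' (not opp) -> no flip
Dir NE: opp run (4,2) capped by B -> flip
Dir W: first cell '.' (not opp) -> no flip
Dir E: first cell '.' (not opp) -> no flip
Dir SW: first cell '.' (not opp) -> no flip
Dir S: first cell '.' (not opp) -> no flip
Dir SE: first cell '.' (not opp) -> no flip
All flips: (4,2)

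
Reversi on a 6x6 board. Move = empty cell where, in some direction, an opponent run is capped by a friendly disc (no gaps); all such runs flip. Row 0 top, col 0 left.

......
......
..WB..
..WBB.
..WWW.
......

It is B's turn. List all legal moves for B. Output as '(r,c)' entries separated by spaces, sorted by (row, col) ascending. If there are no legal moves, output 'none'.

Answer: (1,1) (2,1) (3,1) (4,1) (5,1) (5,2) (5,3) (5,4) (5,5)

Derivation:
(1,1): flips 1 -> legal
(1,2): no bracket -> illegal
(1,3): no bracket -> illegal
(2,1): flips 1 -> legal
(3,1): flips 1 -> legal
(3,5): no bracket -> illegal
(4,1): flips 1 -> legal
(4,5): no bracket -> illegal
(5,1): flips 1 -> legal
(5,2): flips 1 -> legal
(5,3): flips 1 -> legal
(5,4): flips 1 -> legal
(5,5): flips 1 -> legal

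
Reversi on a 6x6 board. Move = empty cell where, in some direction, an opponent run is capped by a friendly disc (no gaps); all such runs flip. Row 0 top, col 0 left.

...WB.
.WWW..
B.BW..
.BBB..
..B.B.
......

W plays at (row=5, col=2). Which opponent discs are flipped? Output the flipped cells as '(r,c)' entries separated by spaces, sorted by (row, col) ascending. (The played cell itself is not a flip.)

Dir NW: first cell '.' (not opp) -> no flip
Dir N: opp run (4,2) (3,2) (2,2) capped by W -> flip
Dir NE: first cell '.' (not opp) -> no flip
Dir W: first cell '.' (not opp) -> no flip
Dir E: first cell '.' (not opp) -> no flip
Dir SW: edge -> no flip
Dir S: edge -> no flip
Dir SE: edge -> no flip

Answer: (2,2) (3,2) (4,2)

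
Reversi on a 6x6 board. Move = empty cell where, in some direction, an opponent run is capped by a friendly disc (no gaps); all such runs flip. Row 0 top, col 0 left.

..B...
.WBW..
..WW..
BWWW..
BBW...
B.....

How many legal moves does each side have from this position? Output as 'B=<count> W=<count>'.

-- B to move --
(0,0): no bracket -> illegal
(0,1): no bracket -> illegal
(0,3): no bracket -> illegal
(0,4): flips 3 -> legal
(1,0): flips 1 -> legal
(1,4): flips 3 -> legal
(2,0): flips 1 -> legal
(2,1): flips 1 -> legal
(2,4): flips 1 -> legal
(3,4): flips 4 -> legal
(4,3): flips 1 -> legal
(4,4): no bracket -> illegal
(5,1): no bracket -> illegal
(5,2): flips 3 -> legal
(5,3): no bracket -> illegal
B mobility = 9
-- W to move --
(0,1): flips 1 -> legal
(0,3): no bracket -> illegal
(2,0): no bracket -> illegal
(2,1): no bracket -> illegal
(5,1): flips 1 -> legal
(5,2): no bracket -> illegal
W mobility = 2

Answer: B=9 W=2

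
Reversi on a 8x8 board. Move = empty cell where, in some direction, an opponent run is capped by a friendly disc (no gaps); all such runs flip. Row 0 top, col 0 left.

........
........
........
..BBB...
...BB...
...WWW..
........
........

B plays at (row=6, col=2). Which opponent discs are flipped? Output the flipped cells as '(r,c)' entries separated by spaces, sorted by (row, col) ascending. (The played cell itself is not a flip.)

Answer: (5,3)

Derivation:
Dir NW: first cell '.' (not opp) -> no flip
Dir N: first cell '.' (not opp) -> no flip
Dir NE: opp run (5,3) capped by B -> flip
Dir W: first cell '.' (not opp) -> no flip
Dir E: first cell '.' (not opp) -> no flip
Dir SW: first cell '.' (not opp) -> no flip
Dir S: first cell '.' (not opp) -> no flip
Dir SE: first cell '.' (not opp) -> no flip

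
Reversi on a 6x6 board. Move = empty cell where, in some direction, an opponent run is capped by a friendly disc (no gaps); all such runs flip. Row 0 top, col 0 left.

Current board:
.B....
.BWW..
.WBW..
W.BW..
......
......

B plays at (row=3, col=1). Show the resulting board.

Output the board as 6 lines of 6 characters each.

Place B at (3,1); scan 8 dirs for brackets.
Dir NW: first cell '.' (not opp) -> no flip
Dir N: opp run (2,1) capped by B -> flip
Dir NE: first cell 'B' (not opp) -> no flip
Dir W: opp run (3,0), next=edge -> no flip
Dir E: first cell 'B' (not opp) -> no flip
Dir SW: first cell '.' (not opp) -> no flip
Dir S: first cell '.' (not opp) -> no flip
Dir SE: first cell '.' (not opp) -> no flip
All flips: (2,1)

Answer: .B....
.BWW..
.BBW..
WBBW..
......
......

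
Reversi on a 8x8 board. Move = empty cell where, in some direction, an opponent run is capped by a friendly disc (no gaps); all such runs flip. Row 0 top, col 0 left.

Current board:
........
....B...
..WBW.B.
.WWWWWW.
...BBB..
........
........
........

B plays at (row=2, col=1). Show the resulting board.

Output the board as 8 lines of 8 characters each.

Answer: ........
....B...
.BBBW.B.
.WBWWWW.
...BBB..
........
........
........

Derivation:
Place B at (2,1); scan 8 dirs for brackets.
Dir NW: first cell '.' (not opp) -> no flip
Dir N: first cell '.' (not opp) -> no flip
Dir NE: first cell '.' (not opp) -> no flip
Dir W: first cell '.' (not opp) -> no flip
Dir E: opp run (2,2) capped by B -> flip
Dir SW: first cell '.' (not opp) -> no flip
Dir S: opp run (3,1), next='.' -> no flip
Dir SE: opp run (3,2) capped by B -> flip
All flips: (2,2) (3,2)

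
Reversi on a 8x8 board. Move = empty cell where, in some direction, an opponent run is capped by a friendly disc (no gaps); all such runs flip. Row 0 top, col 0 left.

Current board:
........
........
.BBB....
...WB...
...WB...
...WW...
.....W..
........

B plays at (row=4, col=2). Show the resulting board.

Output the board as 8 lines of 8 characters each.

Answer: ........
........
.BBB....
...WB...
..BBB...
...WW...
.....W..
........

Derivation:
Place B at (4,2); scan 8 dirs for brackets.
Dir NW: first cell '.' (not opp) -> no flip
Dir N: first cell '.' (not opp) -> no flip
Dir NE: opp run (3,3), next='.' -> no flip
Dir W: first cell '.' (not opp) -> no flip
Dir E: opp run (4,3) capped by B -> flip
Dir SW: first cell '.' (not opp) -> no flip
Dir S: first cell '.' (not opp) -> no flip
Dir SE: opp run (5,3), next='.' -> no flip
All flips: (4,3)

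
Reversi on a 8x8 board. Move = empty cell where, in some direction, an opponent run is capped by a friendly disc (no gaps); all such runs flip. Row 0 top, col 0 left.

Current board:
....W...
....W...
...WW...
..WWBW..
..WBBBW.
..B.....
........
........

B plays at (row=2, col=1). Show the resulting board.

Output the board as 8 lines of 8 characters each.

Place B at (2,1); scan 8 dirs for brackets.
Dir NW: first cell '.' (not opp) -> no flip
Dir N: first cell '.' (not opp) -> no flip
Dir NE: first cell '.' (not opp) -> no flip
Dir W: first cell '.' (not opp) -> no flip
Dir E: first cell '.' (not opp) -> no flip
Dir SW: first cell '.' (not opp) -> no flip
Dir S: first cell '.' (not opp) -> no flip
Dir SE: opp run (3,2) capped by B -> flip
All flips: (3,2)

Answer: ....W...
....W...
.B.WW...
..BWBW..
..WBBBW.
..B.....
........
........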